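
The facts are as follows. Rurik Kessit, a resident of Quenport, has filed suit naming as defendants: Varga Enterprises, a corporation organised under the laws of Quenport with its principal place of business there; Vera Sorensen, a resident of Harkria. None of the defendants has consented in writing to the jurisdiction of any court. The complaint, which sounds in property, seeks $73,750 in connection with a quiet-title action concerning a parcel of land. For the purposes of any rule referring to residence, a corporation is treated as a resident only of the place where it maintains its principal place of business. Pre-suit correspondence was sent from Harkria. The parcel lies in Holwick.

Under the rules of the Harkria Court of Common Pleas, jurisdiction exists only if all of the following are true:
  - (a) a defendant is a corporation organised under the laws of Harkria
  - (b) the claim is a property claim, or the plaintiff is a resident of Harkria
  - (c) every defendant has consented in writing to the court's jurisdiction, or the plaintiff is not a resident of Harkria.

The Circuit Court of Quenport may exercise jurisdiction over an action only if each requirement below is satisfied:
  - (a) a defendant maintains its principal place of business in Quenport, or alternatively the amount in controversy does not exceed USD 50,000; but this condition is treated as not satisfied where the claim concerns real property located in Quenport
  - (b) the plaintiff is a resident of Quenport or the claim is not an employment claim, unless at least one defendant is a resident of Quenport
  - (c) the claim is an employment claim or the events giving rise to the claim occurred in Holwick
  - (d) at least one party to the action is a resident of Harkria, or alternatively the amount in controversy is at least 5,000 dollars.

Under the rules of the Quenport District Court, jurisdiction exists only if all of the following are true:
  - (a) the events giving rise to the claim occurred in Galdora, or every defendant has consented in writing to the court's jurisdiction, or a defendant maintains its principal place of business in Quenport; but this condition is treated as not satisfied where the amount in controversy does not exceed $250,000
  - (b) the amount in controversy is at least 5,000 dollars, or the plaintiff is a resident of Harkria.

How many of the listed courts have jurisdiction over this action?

The Harkria Court of Common Pleas:
  (a) The corporate defendant(s) are organised in Quenport, not Harkria. Not satisfied.
  (b) The claim is a property claim, so this disjunct is met. Satisfied.
  (c) The plaintiff resides in Quenport, which is not Harkria, so this disjunct is met. Met.
  → Not every requirement is met — no jurisdiction.
The Circuit Court of Quenport:
  (a) Varga Enterprises has its principal place of business in Quenport, which satisfies one of the alternatives. The carve-out does not apply: the property lies in Holwick, not Quenport. Met.
  (b) The plaintiff resides in Quenport, which satisfies one of the alternatives. Met.
  (c) The operative events occurred in Holwick, so this disjunct is met. Condition met.
  (d) Vera Sorensen resides in Harkria, so one alternative holds. Satisfied.
  → All conditions met; jurisdiction exists.
The Quenport District Court:
  (a) Varga Enterprises has its principal place of business in Quenport — that alternative is enough. However, the amount in controversy is $73,750, within the $250,000 ceiling, which falls within the stated exception and so defeats the condition. Not met.
  (b) The amount in controversy is 73,750 dollars, which meets the USD 5,000 floor, so one alternative holds. Met.
  → At least one condition fails; no jurisdiction.
Courts with jurisdiction: the Circuit Court of Quenport — 1 in total.

1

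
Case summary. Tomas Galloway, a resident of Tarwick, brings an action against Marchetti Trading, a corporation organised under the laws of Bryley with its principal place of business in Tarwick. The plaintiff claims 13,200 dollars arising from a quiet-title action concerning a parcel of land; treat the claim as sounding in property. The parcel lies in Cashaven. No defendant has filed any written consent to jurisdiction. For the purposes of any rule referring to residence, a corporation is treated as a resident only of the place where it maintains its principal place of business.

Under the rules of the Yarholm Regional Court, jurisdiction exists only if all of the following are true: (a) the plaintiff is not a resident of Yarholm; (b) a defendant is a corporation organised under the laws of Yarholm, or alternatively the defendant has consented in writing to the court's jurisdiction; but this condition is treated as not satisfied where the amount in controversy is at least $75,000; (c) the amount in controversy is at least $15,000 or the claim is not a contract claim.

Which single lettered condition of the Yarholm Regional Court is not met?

The Yarholm Regional Court:
  (a) The plaintiff resides in Tarwick, which is not Yarholm. Satisfied.
  (b) The corporate defendant(s) are organised in Bryley, not Yarholm; no such written consent has been filed — no alternative holds. Condition not met.
  (c) The claim is a property claim, not a contract claim, which satisfies one of the alternatives. Met.
Only condition (b) fails.

(b)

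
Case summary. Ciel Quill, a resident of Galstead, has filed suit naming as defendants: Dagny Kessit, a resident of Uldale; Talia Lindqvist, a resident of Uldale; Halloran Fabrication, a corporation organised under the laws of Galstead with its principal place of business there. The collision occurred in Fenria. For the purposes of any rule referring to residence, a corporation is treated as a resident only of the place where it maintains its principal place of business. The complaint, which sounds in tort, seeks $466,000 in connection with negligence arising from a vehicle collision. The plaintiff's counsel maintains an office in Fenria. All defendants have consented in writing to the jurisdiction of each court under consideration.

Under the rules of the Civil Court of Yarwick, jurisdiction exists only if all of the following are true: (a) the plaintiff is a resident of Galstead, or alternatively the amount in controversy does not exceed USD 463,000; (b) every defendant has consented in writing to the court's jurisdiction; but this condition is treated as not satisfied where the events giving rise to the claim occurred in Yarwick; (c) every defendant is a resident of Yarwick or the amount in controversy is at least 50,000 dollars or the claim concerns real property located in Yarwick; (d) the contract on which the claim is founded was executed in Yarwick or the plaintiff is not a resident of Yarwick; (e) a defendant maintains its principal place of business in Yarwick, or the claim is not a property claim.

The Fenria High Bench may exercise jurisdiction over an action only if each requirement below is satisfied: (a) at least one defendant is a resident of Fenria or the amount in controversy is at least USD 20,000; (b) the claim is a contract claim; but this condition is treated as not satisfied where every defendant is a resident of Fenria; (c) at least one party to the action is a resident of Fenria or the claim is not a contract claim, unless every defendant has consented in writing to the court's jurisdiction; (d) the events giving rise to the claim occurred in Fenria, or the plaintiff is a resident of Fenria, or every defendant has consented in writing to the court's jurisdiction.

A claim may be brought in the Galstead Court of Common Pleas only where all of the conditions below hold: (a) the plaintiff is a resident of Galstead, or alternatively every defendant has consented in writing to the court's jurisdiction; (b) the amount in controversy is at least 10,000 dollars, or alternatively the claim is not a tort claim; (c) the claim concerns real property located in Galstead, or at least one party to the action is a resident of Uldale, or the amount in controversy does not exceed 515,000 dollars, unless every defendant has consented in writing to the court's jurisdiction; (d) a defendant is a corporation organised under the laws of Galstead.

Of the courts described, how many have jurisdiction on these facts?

The Civil Court of Yarwick:
  (a) The plaintiff resides in Galstead — that alternative is enough. Met.
  (b) Every defendant has filed written consent. The carve-out does not apply: the operative events occurred in Fenria, not Yarwick. Satisfied.
  (c) The amount in controversy is USD 466,000, which meets the $50,000 floor, so one alternative holds. Satisfied.
  (d) The plaintiff resides in Galstead, which is not Yarwick — that alternative is enough. Satisfied.
  (e) The claim is a tort claim, not a property claim, which satisfies one of the alternatives. Met.
  → Jurisdiction lies.
The Fenria High Bench:
  (a) The amount in controversy is $466,000, which meets the 20,000 dollars floor, so one alternative holds. Condition met.
  (b) The claim is a tort claim, not a contract claim. Not met.
  (c) The claim is a tort claim, not a contract claim, so one alternative holds. Condition met.
  (d) The operative events occurred in Fenria, which satisfies one of the alternatives. Met.
  → At least one condition fails; no jurisdiction.
The Galstead Court of Common Pleas:
  (a) The plaintiff resides in Galstead — that alternative is enough. Satisfied.
  (b) The amount in controversy is 466,000 dollars, which meets the $10,000 floor, which satisfies one of the alternatives. Met.
  (c) Dagny Kessit resides in Uldale, so one alternative holds. Condition met.
  (d) Halloran Fabrication is organised under the laws of Galstead. Condition met.
  → Every requirement is satisfied — jurisdiction.
Courts with jurisdiction: the Civil Court of Yarwick, the Galstead Court of Common Pleas — 2 in total.

2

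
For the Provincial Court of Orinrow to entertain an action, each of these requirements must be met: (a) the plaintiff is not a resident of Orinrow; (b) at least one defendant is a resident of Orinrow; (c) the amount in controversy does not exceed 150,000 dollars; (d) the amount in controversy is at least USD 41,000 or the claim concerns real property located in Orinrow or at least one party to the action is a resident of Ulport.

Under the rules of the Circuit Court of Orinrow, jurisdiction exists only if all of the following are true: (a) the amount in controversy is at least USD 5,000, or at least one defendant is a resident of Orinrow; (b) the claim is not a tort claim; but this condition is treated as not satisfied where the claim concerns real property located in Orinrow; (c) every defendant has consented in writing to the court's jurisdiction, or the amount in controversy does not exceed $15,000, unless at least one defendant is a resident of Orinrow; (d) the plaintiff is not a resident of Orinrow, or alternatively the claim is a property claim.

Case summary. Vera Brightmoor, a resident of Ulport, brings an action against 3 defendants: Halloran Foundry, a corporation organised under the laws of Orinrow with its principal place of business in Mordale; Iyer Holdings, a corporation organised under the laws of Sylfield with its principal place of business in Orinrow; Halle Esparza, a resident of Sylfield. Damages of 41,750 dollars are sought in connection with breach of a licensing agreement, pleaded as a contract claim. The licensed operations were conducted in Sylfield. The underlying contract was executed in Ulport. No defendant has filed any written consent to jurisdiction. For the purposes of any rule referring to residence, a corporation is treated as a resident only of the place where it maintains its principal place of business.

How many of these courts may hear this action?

The Provincial Court of Orinrow:
  (a) The plaintiff resides in Ulport, which is not Orinrow. Condition met.
  (b) Iyer Holdings resides in Orinrow. Satisfied.
  (c) The amount in controversy is USD 41,750, within the $150,000 ceiling. Satisfied.
  (d) The amount in controversy is $41,750, which meets the 41,000 dollars floor, so this disjunct is met. Met.
  → Every requirement is satisfied — jurisdiction.
The Circuit Court of Orinrow:
  (a) The amount in controversy is $41,750, which meets the 5,000 dollars floor, so this disjunct is met. Condition met.
  (b) The claim is a contract claim, not a tort claim. And the carve-out is inapplicable — the claim does not concern real property. Met.
  (c) No such written consent has been filed; the amount in controversy is $41,750, above the $15,000 ceiling — every alternative fails. But Iyer Holdings resides in Orinrow, and the 'unless' clause therefore excuses the requirement. Satisfied.
  (d) The plaintiff resides in Ulport, which is not Orinrow — that alternative is enough. Met.
  → All conditions met; jurisdiction exists.
Courts with jurisdiction: the Provincial Court of Orinrow, the Circuit Court of Orinrow — 2 in total.

2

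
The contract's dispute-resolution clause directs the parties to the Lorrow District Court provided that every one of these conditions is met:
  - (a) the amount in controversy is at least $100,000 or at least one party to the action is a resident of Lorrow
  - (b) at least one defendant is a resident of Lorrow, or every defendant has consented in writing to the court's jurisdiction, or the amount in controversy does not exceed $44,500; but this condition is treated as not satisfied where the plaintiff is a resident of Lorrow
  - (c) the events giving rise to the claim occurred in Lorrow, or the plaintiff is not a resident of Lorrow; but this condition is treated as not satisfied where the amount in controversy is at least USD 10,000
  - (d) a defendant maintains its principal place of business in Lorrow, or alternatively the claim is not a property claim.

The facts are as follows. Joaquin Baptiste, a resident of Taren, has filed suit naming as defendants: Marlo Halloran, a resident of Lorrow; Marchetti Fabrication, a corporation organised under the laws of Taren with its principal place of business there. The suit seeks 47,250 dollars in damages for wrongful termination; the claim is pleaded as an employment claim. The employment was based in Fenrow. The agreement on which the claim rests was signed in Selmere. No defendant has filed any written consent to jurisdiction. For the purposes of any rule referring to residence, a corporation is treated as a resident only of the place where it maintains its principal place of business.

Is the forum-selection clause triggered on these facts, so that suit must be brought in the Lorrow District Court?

The Lorrow District Court:
  (a) Marlo Halloran resides in Lorrow, which satisfies one of the alternatives. Condition met.
  (b) Marlo Halloran resides in Lorrow, so this disjunct is met. The carve-out does not apply: the plaintiff resides in Taren, not Lorrow. Condition met.
  (c) The plaintiff resides in Taren, which is not Lorrow — that alternative is enough. But the amount in controversy is USD 47,250, which meets the 10,000 dollars floor, triggering the carve-out and defeating this condition. Not satisfied.
  (d) The claim is an employment claim, not a property claim — that alternative is enough. Condition met.
  → The clause does not apply.

No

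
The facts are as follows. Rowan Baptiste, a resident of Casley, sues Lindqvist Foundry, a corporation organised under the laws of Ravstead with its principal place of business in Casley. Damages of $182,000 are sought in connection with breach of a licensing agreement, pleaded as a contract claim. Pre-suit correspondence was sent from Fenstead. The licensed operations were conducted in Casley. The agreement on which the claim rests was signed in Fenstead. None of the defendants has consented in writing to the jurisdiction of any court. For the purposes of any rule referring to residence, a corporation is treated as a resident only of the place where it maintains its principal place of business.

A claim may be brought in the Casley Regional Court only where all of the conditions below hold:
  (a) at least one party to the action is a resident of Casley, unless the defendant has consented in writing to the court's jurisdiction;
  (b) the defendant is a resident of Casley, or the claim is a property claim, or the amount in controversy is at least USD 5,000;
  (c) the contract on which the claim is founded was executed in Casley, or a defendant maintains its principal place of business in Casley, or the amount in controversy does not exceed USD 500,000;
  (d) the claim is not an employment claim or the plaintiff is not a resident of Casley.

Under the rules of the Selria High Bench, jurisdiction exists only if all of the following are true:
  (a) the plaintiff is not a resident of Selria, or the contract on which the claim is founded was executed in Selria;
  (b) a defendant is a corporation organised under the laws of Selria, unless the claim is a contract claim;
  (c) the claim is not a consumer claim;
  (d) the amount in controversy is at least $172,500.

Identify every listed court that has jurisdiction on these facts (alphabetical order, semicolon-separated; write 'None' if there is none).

The Casley Regional Court:
  (a) Rowan Baptiste resides in Casley. Met.
  (b) The defendant resides in Casley — that alternative is enough. Condition met.
  (c) Lindqvist Foundry has its principal place of business in Casley — that alternative is enough. Satisfied.
  (d) The claim is a contract claim, not an employment claim, which satisfies one of the alternatives. Met.
  → All conditions met; jurisdiction exists.
The Selria High Bench:
  (a) The plaintiff resides in Casley, which is not Selria, which satisfies one of the alternatives. Condition met.
  (b) The corporate defendant(s) are organised in Ravstead, not Selria. The proviso rescues it, though: the claim is a contract claim. Met.
  (c) The claim is a contract claim, not a consumer claim. Met.
  (d) The amount in controversy is 182,000 dollars, which meets the USD 172,500 floor. Satisfied.
  → Every requirement is satisfied — jurisdiction.

the Casley Regional Court; the Selria High Bench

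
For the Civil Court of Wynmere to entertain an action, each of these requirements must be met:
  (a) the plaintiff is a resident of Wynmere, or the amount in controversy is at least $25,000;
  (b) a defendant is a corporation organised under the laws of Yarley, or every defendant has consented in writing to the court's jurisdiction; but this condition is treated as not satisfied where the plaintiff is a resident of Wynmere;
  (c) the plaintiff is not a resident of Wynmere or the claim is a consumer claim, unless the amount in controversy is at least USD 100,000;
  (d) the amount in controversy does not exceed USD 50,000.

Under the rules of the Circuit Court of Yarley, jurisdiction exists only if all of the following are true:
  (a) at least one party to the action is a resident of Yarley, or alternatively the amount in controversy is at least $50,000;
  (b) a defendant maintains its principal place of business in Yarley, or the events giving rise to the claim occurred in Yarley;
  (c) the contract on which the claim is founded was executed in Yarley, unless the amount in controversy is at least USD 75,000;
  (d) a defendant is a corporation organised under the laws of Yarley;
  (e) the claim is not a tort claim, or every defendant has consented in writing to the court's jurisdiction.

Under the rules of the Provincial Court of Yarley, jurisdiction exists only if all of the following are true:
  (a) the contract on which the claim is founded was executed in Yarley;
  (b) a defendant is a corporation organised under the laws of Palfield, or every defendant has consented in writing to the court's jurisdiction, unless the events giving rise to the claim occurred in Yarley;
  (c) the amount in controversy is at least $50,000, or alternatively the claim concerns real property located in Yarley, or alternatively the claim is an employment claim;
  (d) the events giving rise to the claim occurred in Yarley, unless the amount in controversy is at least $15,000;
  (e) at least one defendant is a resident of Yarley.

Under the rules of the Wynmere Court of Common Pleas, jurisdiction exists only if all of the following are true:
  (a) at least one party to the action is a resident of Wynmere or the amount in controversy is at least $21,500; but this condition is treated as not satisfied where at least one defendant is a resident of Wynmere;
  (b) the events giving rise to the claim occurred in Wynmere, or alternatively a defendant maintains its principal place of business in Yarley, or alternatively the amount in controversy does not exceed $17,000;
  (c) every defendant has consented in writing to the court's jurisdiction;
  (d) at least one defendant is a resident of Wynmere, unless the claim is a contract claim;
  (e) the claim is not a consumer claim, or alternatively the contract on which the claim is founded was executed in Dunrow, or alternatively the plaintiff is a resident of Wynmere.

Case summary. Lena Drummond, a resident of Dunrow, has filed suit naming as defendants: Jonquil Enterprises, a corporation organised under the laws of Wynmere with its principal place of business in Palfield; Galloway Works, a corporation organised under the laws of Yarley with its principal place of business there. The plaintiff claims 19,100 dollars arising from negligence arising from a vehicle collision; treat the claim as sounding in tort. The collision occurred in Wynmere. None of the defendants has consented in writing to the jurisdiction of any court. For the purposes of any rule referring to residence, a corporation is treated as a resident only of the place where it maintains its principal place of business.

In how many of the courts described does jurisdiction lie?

The Civil Court of Wynmere:
  (a) The plaintiff resides in Dunrow, not Wynmere; the amount in controversy is $19,100, below the $25,000 floor — none of the alternatives is met. Condition not met.
  (b) Galloway Works is organised under the laws of Yarley — that alternative is enough. The exception is not triggered, since the plaintiff resides in Dunrow, not Wynmere. Satisfied.
  (c) The plaintiff resides in Dunrow, which is not Wynmere, so one alternative holds. Met.
  (d) The amount in controversy is $19,100, within the 50,000 dollars ceiling. Satisfied.
  → Not every requirement is met — no jurisdiction.
The Circuit Court of Yarley:
  (a) Galloway Works resides in Yarley, so one alternative holds. Condition met.
  (b) Galloway Works has its principal place of business in Yarley, so this disjunct is met. Met.
  (c) No contract (and hence no place of execution) is alleged. Nor does the 'unless' clause help: the amount in controversy is $19,100, below the 75,000 dollars floor. Not met.
  (d) Galloway Works is organised under the laws of Yarley. Satisfied.
  (e) The claim is a tort claim; no such written consent has been filed — none of the alternatives is met. Fails.
  → The court lacks jurisdiction.
The Provincial Court of Yarley:
  (a) No contract (and hence no place of execution) is alleged. Not met.
  (b) The corporate defendant(s) are organised in Wynmere, Yarley, not Palfield; no such written consent has been filed — every alternative fails. Nor does the 'unless' clause help: the operative events occurred in Wynmere, not Yarley. Fails.
  (c) The amount in controversy is $19,100, below the $50,000 floor; the claim does not concern real property; the claim is a tort claim, not an employment claim — no alternative holds. Fails.
  (d) The operative events occurred in Wynmere, not Yarley. But the amount in controversy is $19,100, which meets the $15,000 floor, and the 'unless' clause therefore excuses the requirement. Condition met.
  (e) Galloway Works resides in Yarley. Condition met.
  → Not every requirement is met — no jurisdiction.
The Wynmere Court of Common Pleas:
  (a) No party resides in Wynmere; the amount in controversy is USD 19,100, below the $21,500 floor — none of the alternatives is met. Not met.
  (b) The operative events occurred in Wynmere, so this disjunct is met. Condition met.
  (c) No such written consent has been filed. Fails.
  (d) No defendant resides in Wynmere (they reside in Palfield, Yarley). Nor does the 'unless' clause help: the claim is a tort claim, not a contract claim. Condition not met.
  (e) The claim is a tort claim, not a consumer claim, so this disjunct is met. Satisfied.
  → Not every requirement is met — no jurisdiction.
No court satisfies all of its conditions.

0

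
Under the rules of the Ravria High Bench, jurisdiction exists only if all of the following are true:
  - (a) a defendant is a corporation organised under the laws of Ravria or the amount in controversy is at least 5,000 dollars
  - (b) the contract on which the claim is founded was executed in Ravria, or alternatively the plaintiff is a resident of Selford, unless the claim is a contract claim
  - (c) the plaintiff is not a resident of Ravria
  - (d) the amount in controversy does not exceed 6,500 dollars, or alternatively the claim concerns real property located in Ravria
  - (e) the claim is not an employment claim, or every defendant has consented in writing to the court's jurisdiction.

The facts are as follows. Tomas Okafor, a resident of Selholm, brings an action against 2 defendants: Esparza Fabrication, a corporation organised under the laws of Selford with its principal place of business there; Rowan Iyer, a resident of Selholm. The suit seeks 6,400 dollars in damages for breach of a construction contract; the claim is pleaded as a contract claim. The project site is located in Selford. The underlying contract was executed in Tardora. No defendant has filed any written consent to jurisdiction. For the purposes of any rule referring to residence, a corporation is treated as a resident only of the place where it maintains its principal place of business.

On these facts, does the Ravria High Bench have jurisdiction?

Yes

The Ravria High Bench:
  (a) The amount in controversy is 6,400 dollars, which meets the 5,000 dollars floor, so this disjunct is met. Satisfied.
  (b) The contract was executed in Tardora, not Ravria; the plaintiff resides in Selholm, not Selford — no alternative holds. However, the claim is a contract claim, so the 'unless' proviso supplies this condition. Met.
  (c) The plaintiff resides in Selholm, which is not Ravria. Met.
  (d) The amount in controversy is USD 6,400, within the 6,500 dollars ceiling — that alternative is enough. Condition met.
  (e) The claim is a contract claim, not an employment claim, so one alternative holds. Met.
  → Every requirement is satisfied — jurisdiction.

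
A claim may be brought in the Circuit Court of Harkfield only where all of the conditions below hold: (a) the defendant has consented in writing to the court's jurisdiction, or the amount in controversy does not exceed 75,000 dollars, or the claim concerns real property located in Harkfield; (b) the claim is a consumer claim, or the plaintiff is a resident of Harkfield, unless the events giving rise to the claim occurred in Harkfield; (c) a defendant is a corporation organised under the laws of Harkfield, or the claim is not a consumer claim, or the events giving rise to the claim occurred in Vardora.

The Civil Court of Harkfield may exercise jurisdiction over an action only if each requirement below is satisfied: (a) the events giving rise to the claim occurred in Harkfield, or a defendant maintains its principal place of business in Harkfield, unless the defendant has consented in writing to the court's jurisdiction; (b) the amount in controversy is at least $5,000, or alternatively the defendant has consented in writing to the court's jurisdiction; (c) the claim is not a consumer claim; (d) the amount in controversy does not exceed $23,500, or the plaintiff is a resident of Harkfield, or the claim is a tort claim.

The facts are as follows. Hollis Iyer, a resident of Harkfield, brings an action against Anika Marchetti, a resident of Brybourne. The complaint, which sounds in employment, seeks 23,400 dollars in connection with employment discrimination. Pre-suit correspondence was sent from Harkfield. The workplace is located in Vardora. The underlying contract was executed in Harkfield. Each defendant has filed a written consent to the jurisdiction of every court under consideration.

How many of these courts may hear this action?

The Circuit Court of Harkfield:
  (a) Every defendant has filed written consent, which satisfies one of the alternatives. Satisfied.
  (b) The plaintiff resides in Harkfield, which satisfies one of the alternatives. Condition met.
  (c) The claim is an employment claim, not a consumer claim, so one alternative holds. Condition met.
  → All conditions met; jurisdiction exists.
The Civil Court of Harkfield:
  (a) The operative events occurred in Vardora, not Harkfield; no defendant is a corporation — every alternative fails. The proviso rescues it, though: every defendant has filed written consent. Satisfied.
  (b) The amount in controversy is $23,400, which meets the USD 5,000 floor, so this disjunct is met. Satisfied.
  (c) The claim is an employment claim, not a consumer claim. Met.
  (d) The amount in controversy is USD 23,400, within the 23,500 dollars ceiling, so this disjunct is met. Condition met.
  → Every requirement is satisfied — jurisdiction.
Courts with jurisdiction: the Circuit Court of Harkfield, the Civil Court of Harkfield — 2 in total.

2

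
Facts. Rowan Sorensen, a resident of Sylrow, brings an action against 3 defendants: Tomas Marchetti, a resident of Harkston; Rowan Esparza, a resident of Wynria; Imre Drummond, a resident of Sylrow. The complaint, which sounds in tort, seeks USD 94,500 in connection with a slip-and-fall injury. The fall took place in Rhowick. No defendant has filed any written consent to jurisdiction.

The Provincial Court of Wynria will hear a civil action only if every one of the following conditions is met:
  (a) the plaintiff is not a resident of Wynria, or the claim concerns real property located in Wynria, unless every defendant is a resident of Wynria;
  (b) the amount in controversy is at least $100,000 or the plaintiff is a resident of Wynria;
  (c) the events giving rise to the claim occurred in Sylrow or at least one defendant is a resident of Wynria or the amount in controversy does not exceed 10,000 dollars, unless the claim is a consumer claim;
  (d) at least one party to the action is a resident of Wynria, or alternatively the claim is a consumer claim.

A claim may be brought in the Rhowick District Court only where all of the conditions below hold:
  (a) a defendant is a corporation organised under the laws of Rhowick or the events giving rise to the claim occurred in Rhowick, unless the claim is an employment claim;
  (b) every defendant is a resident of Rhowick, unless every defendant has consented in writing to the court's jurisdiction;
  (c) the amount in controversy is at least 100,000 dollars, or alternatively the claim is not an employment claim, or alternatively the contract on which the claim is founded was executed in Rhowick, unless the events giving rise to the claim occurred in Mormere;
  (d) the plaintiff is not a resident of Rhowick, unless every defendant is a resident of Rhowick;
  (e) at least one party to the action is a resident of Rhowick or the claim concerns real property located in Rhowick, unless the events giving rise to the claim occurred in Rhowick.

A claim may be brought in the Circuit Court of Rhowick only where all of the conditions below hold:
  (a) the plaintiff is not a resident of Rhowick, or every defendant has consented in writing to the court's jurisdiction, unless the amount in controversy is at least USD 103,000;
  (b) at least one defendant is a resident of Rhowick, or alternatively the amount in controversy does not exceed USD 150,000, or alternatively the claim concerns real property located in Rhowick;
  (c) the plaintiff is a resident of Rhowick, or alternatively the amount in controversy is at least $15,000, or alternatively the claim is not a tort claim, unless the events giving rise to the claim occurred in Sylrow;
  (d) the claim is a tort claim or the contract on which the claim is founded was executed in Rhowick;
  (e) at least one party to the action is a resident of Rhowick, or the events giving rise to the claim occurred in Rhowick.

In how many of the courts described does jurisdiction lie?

The Provincial Court of Wynria:
  (a) The plaintiff resides in Sylrow, which is not Wynria, so one alternative holds. Met.
  (b) The amount in controversy is USD 94,500, below the USD 100,000 floor; the plaintiff resides in Sylrow, not Wynria — every alternative fails. Fails.
  (c) Rowan Esparza resides in Wynria — that alternative is enough. Satisfied.
  (d) Rowan Esparza resides in Wynria, so this disjunct is met. Met.
  → At least one condition fails; no jurisdiction.
The Rhowick District Court:
  (a) The operative events occurred in Rhowick, which satisfies one of the alternatives. Satisfied.
  (b) The defendants reside as follows — Tomas Marchetti in Harkston, Rowan Esparza in Wynria, Imre Drummond in Sylrow — not all in Rhowick. Nor does the 'unless' clause help: no such written consent has been filed. Fails.
  (c) The claim is a tort claim, not an employment claim, so one alternative holds. Satisfied.
  (d) The plaintiff resides in Sylrow, which is not Rhowick. Condition met.
  (e) No party resides in Rhowick; the claim does not concern real property — none of the alternatives is met. But the operative events occurred in Rhowick, and the 'unless' clause therefore excuses the requirement. Condition met.
  → Not every requirement is met — no jurisdiction.
The Circuit Court of Rhowick:
  (a) The plaintiff resides in Sylrow, which is not Rhowick, which satisfies one of the alternatives. Condition met.
  (b) The amount in controversy is 94,500 dollars, within the 150,000 dollars ceiling, so this disjunct is met. Satisfied.
  (c) The amount in controversy is 94,500 dollars, which meets the 15,000 dollars floor — that alternative is enough. Met.
  (d) The claim is a tort claim — that alternative is enough. Met.
  (e) The operative events occurred in Rhowick — that alternative is enough. Condition met.
  → All conditions met; jurisdiction exists.
Courts with jurisdiction: the Circuit Court of Rhowick — 1 in total.

1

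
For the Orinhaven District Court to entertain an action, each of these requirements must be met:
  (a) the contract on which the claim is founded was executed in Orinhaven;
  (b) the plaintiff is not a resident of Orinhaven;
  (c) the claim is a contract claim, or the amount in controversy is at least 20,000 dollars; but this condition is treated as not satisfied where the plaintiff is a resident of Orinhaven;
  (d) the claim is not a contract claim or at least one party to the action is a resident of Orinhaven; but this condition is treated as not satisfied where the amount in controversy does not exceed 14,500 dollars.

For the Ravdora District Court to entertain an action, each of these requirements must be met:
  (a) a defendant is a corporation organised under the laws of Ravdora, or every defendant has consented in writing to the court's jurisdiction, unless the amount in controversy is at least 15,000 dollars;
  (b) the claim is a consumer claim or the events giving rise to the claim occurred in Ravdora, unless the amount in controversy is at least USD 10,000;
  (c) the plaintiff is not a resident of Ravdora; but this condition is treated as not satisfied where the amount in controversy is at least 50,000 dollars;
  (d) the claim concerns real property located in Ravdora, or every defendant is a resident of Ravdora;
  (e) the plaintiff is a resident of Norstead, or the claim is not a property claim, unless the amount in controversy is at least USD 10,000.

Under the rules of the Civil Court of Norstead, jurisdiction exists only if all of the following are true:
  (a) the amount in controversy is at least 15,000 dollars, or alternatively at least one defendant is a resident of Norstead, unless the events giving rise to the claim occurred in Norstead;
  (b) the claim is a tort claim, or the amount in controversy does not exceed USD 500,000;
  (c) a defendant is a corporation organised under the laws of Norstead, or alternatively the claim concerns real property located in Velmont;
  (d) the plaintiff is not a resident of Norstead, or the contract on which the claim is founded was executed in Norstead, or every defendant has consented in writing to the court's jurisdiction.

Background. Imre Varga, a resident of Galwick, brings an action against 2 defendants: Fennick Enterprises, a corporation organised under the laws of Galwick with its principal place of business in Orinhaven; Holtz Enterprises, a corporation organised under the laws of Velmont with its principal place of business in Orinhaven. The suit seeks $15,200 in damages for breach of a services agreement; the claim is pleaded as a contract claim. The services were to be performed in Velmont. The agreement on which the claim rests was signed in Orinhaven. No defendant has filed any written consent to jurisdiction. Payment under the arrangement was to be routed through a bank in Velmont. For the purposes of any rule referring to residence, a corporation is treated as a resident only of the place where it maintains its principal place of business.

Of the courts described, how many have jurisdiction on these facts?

1

The Orinhaven District Court:
  (a) The contract was executed in Orinhaven. Met.
  (b) The plaintiff resides in Galwick, which is not Orinhaven. Met.
  (c) The claim is a contract claim, so one alternative holds. The exception is not triggered, since the plaintiff resides in Galwick, not Orinhaven. Satisfied.
  (d) Fennick Enterprises resides in Orinhaven, so one alternative holds. And the carve-out is inapplicable — the amount in controversy is USD 15,200, above the USD 14,500 ceiling. Condition met.
  → Every requirement is satisfied — jurisdiction.
The Ravdora District Court:
  (a) The corporate defendant(s) are organised in Galwick, Velmont, not Ravdora; no such written consent has been filed — no alternative holds. However, the amount in controversy is $15,200, which meets the USD 15,000 floor, so the 'unless' proviso supplies this condition. Condition met.
  (b) The claim is a contract claim, not a consumer claim; the operative events occurred in Velmont, not Ravdora — none of the alternatives is met. However, the amount in controversy is $15,200, which meets the $10,000 floor, so the 'unless' proviso supplies this condition. Met.
  (c) The plaintiff resides in Galwick, which is not Ravdora. The exception is not triggered, since the amount in controversy is USD 15,200, below the 50,000 dollars floor. Condition met.
  (d) The claim does not concern real property; the defendants reside as follows — Fennick Enterprises in Orinhaven, Holtz Enterprises in Orinhaven — not all in Ravdora — every alternative fails. Not satisfied.
  (e) The claim is a contract claim, not a property claim, so this disjunct is met. Satisfied.
  → Not every requirement is met — no jurisdiction.
The Civil Court of Norstead:
  (a) The amount in controversy is 15,200 dollars, which meets the $15,000 floor — that alternative is enough. Condition met.
  (b) The amount in controversy is USD 15,200, within the $500,000 ceiling — that alternative is enough. Satisfied.
  (c) The corporate defendant(s) are organised in Galwick, Velmont, not Norstead; the claim does not concern real property — no alternative holds. Not met.
  (d) The plaintiff resides in Galwick, which is not Norstead, so one alternative holds. Condition met.
  → At least one condition fails; no jurisdiction.
Courts with jurisdiction: the Orinhaven District Court — 1 in total.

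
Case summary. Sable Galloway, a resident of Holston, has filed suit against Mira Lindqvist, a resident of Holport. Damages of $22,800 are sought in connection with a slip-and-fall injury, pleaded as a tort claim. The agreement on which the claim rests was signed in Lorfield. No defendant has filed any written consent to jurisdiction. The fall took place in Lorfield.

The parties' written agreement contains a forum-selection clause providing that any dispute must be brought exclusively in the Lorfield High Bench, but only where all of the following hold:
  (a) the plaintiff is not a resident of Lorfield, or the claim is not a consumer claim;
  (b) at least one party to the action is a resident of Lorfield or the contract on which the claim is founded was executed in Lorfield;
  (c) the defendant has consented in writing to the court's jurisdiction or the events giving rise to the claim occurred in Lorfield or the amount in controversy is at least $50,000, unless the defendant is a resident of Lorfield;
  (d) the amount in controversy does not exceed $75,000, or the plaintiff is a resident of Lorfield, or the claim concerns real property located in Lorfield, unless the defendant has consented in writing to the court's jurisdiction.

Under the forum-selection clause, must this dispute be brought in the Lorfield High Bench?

The Lorfield High Bench:
  (a) The plaintiff resides in Holston, which is not Lorfield, so one alternative holds. Condition met.
  (b) The contract was executed in Lorfield, so one alternative holds. Condition met.
  (c) The operative events occurred in Lorfield — that alternative is enough. Met.
  (d) The amount in controversy is 22,800 dollars, within the $75,000 ceiling — that alternative is enough. Condition met.
  → The clause applies.

Yes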